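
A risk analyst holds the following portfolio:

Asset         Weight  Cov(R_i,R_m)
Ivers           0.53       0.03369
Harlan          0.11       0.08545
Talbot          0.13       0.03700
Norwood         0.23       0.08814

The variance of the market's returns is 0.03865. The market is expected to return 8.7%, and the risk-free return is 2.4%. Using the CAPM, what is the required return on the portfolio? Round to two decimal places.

10.93%

β_Ivers = 0.03369 / 0.03865 = 0.8717
β_Harlan = 0.08545 / 0.03865 = 2.2109
β_Talbot = 0.03700 / 0.03865 = 0.9573
β_Norwood = 0.08814 / 0.03865 = 2.2805
β_P = Σ w_i β_i = 0.53×0.8717 + 0.11×2.2109 + 0.13×0.9573 + 0.23×2.2805 = 1.3542
MRP = 8.7% − 2.4% = 6.30%
E(R_P) = R_f + β_P × MRP = 2.4% + 1.3542 × 6.3% = 10.93%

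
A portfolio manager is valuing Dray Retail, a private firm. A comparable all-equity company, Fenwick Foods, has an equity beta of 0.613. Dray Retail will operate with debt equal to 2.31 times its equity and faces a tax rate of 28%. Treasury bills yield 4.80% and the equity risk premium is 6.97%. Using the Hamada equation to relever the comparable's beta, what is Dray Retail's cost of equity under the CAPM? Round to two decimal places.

β_L = β_U × [1 + (1 − t)(D/E)] = 0.613 × [1 + (1 − 0.28) × 2.31]
    = 0.613 × [1 + 0.72 × 2.31] = 0.613 × 2.6632 = 1.6325
E(R) = R_f + β_L × MRP = 4.80% + 1.6325 × 6.97% = 16.18%

16.18%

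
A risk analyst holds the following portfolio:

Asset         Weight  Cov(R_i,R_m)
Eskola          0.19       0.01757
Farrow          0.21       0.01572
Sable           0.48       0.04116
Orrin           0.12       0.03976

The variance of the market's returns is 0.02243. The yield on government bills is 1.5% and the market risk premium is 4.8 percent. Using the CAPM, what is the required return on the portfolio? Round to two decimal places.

β_Eskola = 0.01757 / 0.02243 = 0.7833
β_Farrow = 0.01572 / 0.02243 = 0.7008
β_Sable = 0.04116 / 0.02243 = 1.8350
β_Orrin = 0.03976 / 0.02243 = 1.7726
β_P = Σ w_i β_i = 0.19×0.7833 + 0.21×0.7008 + 0.48×1.8350 + 0.12×1.7726 = 1.3895
E(R_P) = R_f + β_P × MRP = 1.5% + 1.3895 × 4.8% = 8.17%

8.17%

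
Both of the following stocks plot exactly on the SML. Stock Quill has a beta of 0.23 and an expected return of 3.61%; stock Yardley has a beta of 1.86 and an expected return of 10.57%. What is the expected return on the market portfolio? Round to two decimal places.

6.90%

Both satisfy E(R) = R_f + β·MRP, so the slope of the SML is
MRP = (10.57% − 3.61%) / (1.86 − 0.23) = 6.96% / 1.63 = 4.2699%
R_f = E(R_Quill) − β_Quill·MRP = 3.61% − 0.23 × 4.2699% = 2.6279%
E(R_m) = R_f + MRP = 2.6279% + 4.2699% = 6.90%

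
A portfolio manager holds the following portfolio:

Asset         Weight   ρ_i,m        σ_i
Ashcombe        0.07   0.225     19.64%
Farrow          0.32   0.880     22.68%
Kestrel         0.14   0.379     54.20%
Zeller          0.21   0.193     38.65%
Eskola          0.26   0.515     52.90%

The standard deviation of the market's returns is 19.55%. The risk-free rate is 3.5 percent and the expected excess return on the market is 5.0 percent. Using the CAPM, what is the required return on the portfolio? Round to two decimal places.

β_Ashcombe = 0.225 × 19.64% / 19.55% = 0.2260
β_Farrow = 0.880 × 22.68% / 19.55% = 1.0209
β_Kestrel = 0.379 × 54.20% / 19.55% = 1.0507
β_Zeller = 0.193 × 38.65% / 19.55% = 0.3816
β_Eskola = 0.515 × 52.90% / 19.55% = 1.3935
β_P = Σ w_i β_i = 0.07×0.2260 + 0.32×1.0209 + 0.14×1.0507 + 0.21×0.3816 + 0.26×1.3935 = 0.9321
E(R_P) = R_f + β_P × MRP = 3.5% + 0.9321 × 5.0% = 8.16%

8.16%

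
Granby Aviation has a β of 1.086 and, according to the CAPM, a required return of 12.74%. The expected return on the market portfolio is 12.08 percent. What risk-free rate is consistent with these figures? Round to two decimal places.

E(R) = R_f + β(E(R_m) − R_f) = R_f(1 − β) + β·E(R_m)
12.74% = R_f × (1 − 1.086) + 1.086 × 12.08%
12.74% = R_f × -0.086 + 13.11888%
R_f = (12.74% − 13.11888%) / -0.086 = 4.41%

4.41%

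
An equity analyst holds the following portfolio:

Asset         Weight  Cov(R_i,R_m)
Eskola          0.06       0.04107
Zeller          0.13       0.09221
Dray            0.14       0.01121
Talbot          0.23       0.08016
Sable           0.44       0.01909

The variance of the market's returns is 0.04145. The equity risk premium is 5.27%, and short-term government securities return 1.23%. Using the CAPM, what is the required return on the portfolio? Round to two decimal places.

β_Eskola = 0.04107 / 0.04145 = 0.9908
β_Zeller = 0.09221 / 0.04145 = 2.2246
β_Dray = 0.01121 / 0.04145 = 0.2704
β_Talbot = 0.08016 / 0.04145 = 1.9339
β_Sable = 0.01909 / 0.04145 = 0.4606
β_P = Σ w_i β_i = 0.06×0.9908 + 0.13×2.2246 + 0.14×0.2704 + 0.23×1.9339 + 0.44×0.4606 = 1.0340
E(R_P) = R_f + β_P × MRP = 1.23% + 1.0340 × 5.27% = 6.68%

6.68%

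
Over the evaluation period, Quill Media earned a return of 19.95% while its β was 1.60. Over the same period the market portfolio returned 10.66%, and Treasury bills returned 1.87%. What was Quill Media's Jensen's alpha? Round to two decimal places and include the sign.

Market excess return = 10.66% − 1.87% = 8.79%
CAPM benchmark = R_f + β(R_m − R_f) = 1.87% + 1.60 × 8.79% = 15.9340%
α = actual − benchmark = 19.95% − 15.9340% = +4.02%

+4.02%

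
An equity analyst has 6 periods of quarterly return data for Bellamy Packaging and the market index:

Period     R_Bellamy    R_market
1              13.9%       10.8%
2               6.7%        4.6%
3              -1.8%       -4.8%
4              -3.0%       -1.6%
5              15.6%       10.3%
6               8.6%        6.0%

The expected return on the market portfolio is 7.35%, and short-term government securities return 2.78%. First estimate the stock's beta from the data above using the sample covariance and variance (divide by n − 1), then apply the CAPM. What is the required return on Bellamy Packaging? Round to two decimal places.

Mean R_i = (13.9 + 6.7 − 1.8 − 3.0 + 15.6 + 8.6) / 6 = 6.6667%
Mean R_m = (10.8 + 4.6 − 4.8 − 1.6 + 10.3 + 6.0) / 6 = 4.2167%
Σ(R_i − R̄_i)(R_m − R̄_m) = 237.9933  ⇒  Cov = 237.9933 / 5 = 47.5987
Σ(R_m − R̄_m)² = 198.8083  ⇒  Var(R_m) = 198.8083 / 5 = 39.7617
β = Cov / Var(R_m) = 47.5987 / 39.7617 = 1.1971
MRP = 7.35% − 2.78% = 4.57%
E(R) = R_f + β × MRP = 2.78% + 1.1971 × 4.57% = 8.25%

8.25%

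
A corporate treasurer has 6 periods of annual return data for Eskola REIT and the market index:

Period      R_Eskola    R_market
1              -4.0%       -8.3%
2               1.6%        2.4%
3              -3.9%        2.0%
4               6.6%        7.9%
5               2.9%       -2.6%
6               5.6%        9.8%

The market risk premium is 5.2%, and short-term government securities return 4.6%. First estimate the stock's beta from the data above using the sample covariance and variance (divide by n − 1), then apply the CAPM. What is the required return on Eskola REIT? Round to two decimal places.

Mean R_i = (-4.0 + 1.6 − 3.9 + 6.6 + 2.9 + 5.6) / 6 = 1.4667%
Mean R_m = (-8.3 + 2.4 + 2.0 + 7.9 − 2.6 + 9.8) / 6 = 1.8667%
Σ(R_i − R̄_i)(R_m − R̄_m) = 112.2933  ⇒  Cov = 112.2933 / 5 = 22.4587
Σ(R_m − R̄_m)² = 222.9533  ⇒  Var(R_m) = 222.9533 / 5 = 44.5907
β = Cov / Var(R_m) = 22.4587 / 44.5907 = 0.5037
E(R) = R_f + β × MRP = 4.6% + 0.5037 × 5.2% = 7.22%

7.22%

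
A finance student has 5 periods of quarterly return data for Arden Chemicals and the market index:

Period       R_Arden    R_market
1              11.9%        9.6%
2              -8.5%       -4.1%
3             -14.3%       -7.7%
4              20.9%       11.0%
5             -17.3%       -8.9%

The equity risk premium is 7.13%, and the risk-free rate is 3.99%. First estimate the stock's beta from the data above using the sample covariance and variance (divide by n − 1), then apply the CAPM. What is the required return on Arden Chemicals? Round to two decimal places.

Mean R_i = (11.9 − 8.5 − 14.3 + 20.9 − 17.3) / 5 = -1.4600%
Mean R_m = (9.6 − 4.1 − 7.7 + 11.0 − 8.9) / 5 = -0.0200%
Σ(R_i − R̄_i)(R_m − R̄_m) = 642.9240  ⇒  Cov = 642.9240 / 4 = 160.7310
Σ(R_m − R̄_m)² = 368.4680  ⇒  Var(R_m) = 368.4680 / 4 = 92.1170
β = Cov / Var(R_m) = 160.7310 / 92.1170 = 1.7449
E(R) = R_f + β × MRP = 3.99% + 1.7449 × 7.13% = 16.43%

16.43%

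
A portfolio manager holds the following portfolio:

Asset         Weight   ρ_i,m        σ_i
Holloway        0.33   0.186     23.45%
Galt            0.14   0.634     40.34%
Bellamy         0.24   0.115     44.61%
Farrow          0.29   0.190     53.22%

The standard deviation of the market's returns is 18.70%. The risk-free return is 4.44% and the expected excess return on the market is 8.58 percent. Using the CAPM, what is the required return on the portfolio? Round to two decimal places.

8.65%

β_Holloway = 0.186 × 23.45% / 18.70% = 0.2332
β_Galt = 0.634 × 40.34% / 18.70% = 1.3677
β_Bellamy = 0.115 × 44.61% / 18.70% = 0.2743
β_Farrow = 0.190 × 53.22% / 18.70% = 0.5407
β_P = Σ w_i β_i = 0.33×0.2332 + 0.14×1.3677 + 0.24×0.2743 + 0.29×0.5407 = 0.4911
E(R_P) = R_f + β_P × MRP = 4.44% + 0.4911 × 8.58% = 8.65%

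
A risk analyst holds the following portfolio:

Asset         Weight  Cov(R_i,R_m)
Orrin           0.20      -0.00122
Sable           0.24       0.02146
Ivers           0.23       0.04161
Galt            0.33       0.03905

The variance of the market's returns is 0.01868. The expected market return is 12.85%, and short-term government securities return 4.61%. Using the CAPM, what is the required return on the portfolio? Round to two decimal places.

16.68%

β_Orrin = -0.00122 / 0.01868 = -0.0653
β_Sable = 0.02146 / 0.01868 = 1.1488
β_Ivers = 0.04161 / 0.01868 = 2.2275
β_Galt = 0.03905 / 0.01868 = 2.0905
β_P = Σ w_i β_i = 0.20×-0.0653 + 0.24×1.1488 + 0.23×2.2275 + 0.33×2.0905 = 1.4648
MRP = 12.85% − 4.61% = 8.24%
E(R_P) = R_f + β_P × MRP = 4.61% + 1.4648 × 8.24% = 16.68%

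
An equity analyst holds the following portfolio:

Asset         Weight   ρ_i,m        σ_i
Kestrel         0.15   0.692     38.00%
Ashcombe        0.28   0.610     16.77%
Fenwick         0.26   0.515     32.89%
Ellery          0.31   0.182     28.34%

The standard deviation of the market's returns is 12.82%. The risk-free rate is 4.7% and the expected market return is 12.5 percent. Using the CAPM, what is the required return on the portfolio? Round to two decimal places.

β_Kestrel = 0.692 × 38.00% / 12.82% = 2.0512
β_Ashcombe = 0.610 × 16.77% / 12.82% = 0.7979
β_Fenwick = 0.515 × 32.89% / 12.82% = 1.3212
β_Ellery = 0.182 × 28.34% / 12.82% = 0.4023
β_P = Σ w_i β_i = 0.15×2.0512 + 0.28×0.7979 + 0.26×1.3212 + 0.31×0.4023 = 0.9993
MRP = 12.5% − 4.7% = 7.80%
E(R_P) = R_f + β_P × MRP = 4.7% + 0.9993 × 7.8% = 12.49%

12.49%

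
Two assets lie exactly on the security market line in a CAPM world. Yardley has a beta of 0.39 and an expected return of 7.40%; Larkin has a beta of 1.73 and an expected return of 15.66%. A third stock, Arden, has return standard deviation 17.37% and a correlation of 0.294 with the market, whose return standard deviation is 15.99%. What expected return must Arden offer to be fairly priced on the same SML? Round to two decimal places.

MRP = (15.66% − 7.40%) / (1.73 − 0.39) = 6.1642%
R_f = 7.40% − 0.39 × 6.1642% = 4.9960%
β_Arden = ρ·σ_i/σ_m = 0.294 × 17.37 / 15.99 = 0.3194
E(R_Arden) = R_f + β × MRP = 4.9960% + 0.3194 × 6.1642% = 6.96%

6.96%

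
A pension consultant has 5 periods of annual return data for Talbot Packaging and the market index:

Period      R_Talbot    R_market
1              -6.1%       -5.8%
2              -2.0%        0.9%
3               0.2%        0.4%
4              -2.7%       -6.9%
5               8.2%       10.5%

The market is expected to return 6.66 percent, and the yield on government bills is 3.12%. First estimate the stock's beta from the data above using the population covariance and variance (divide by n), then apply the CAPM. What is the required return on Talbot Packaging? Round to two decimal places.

Mean R_i = (-6.1 − 2.0 + 0.2 − 2.7 + 8.2) / 5 = -0.4800%
Mean R_m = (-5.8 + 0.9 + 0.4 − 6.9 + 10.5) / 5 = -0.1800%
Σ(R_i − R̄_i)(R_m − R̄_m) = 137.9580  ⇒  Cov = 137.9580 / 5 = 27.5916
Σ(R_m − R̄_m)² = 192.3080  ⇒  Var(R_m) = 192.3080 / 5 = 38.4616
β = Cov / Var(R_m) = 27.5916 / 38.4616 = 0.7174
MRP = 6.66% − 3.12% = 3.54%
E(R) = R_f + β × MRP = 3.12% + 0.7174 × 3.54% = 5.66%

5.66%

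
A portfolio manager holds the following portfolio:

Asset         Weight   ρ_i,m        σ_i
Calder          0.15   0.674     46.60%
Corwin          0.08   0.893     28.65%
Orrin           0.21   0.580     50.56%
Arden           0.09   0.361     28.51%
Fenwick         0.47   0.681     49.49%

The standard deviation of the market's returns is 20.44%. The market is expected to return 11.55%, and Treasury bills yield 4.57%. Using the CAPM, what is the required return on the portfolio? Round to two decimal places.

β_Calder = 0.674 × 46.60% / 20.44% = 1.5366
β_Corwin = 0.893 × 28.65% / 20.44% = 1.2517
β_Orrin = 0.580 × 50.56% / 20.44% = 1.4347
β_Arden = 0.361 × 28.51% / 20.44% = 0.5035
β_Fenwick = 0.681 × 49.49% / 20.44% = 1.6489
β_P = Σ w_i β_i = 0.15×1.5366 + 0.08×1.2517 + 0.21×1.4347 + 0.09×0.5035 + 0.47×1.6489 = 1.4522
MRP = 11.55% − 4.57% = 6.98%
E(R_P) = R_f + β_P × MRP = 4.57% + 1.4522 × 6.98% = 14.71%

14.71%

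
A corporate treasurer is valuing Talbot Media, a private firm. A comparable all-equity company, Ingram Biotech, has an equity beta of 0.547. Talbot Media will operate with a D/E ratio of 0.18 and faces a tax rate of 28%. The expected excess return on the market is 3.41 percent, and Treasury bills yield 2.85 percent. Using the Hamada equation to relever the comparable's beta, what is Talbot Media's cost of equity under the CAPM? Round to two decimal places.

β_L = β_U × [1 + (1 − t)(D/E)] = 0.547 × [1 + (1 − 0.28) × 0.18]
    = 0.547 × [1 + 0.72 × 0.18] = 0.547 × 1.1296 = 0.6179
E(R) = R_f + β_L × MRP = 2.85% + 0.6179 × 3.41% = 4.96%

4.96%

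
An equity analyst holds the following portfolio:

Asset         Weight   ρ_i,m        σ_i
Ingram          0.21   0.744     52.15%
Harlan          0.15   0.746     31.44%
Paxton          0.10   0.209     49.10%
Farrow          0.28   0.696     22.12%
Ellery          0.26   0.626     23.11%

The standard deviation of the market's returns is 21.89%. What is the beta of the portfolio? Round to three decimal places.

β_Ingram = 0.744 × 52.15% / 21.89% = 1.7725
β_Harlan = 0.746 × 31.44% / 21.89% = 1.0715
β_Paxton = 0.209 × 49.10% / 21.89% = 0.4688
β_Farrow = 0.696 × 22.12% / 21.89% = 0.7033
β_Ellery = 0.626 × 23.11% / 21.89% = 0.6609
β_P = Σ w_i β_i = 0.21×1.7725 + 0.15×1.0715 + 0.10×0.4688 + 0.28×0.7033 + 0.26×0.6609 = 0.9486

0.949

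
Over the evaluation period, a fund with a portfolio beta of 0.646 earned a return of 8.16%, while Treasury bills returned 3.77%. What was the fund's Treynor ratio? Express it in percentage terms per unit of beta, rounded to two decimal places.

6.80%

Treynor = (R_P − R_f) / β_P = (8.16% − 3.77%) / 0.6460 = 4.39% / 0.6460 = 6.80%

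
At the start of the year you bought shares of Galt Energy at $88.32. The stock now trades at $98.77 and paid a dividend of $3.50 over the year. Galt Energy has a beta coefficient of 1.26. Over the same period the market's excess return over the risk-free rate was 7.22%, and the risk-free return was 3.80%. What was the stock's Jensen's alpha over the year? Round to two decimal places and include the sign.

+2.90%

Realised HPR = (P1 + D1 − P0) / P0 = (98.77 + 3.50 − 88.32) / 88.32 = 13.95 / 88.32 = 15.7948%
CAPM required = R_f + β·MRP = 3.80% + 1.26 × 7.22% = 12.8972%
α = realised − required = 15.7948% − 12.8972% = +2.90%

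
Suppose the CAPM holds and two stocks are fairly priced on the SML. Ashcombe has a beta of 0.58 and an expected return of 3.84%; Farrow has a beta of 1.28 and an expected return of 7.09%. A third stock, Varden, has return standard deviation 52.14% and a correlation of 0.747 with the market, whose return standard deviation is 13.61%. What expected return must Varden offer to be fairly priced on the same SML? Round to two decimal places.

MRP = (7.09% − 3.84%) / (1.28 − 0.58) = 4.6429%
R_f = 3.84% − 0.58 × 4.6429% = 1.1471%
β_Varden = ρ·σ_i/σ_m = 0.747 × 52.14 / 13.61 = 2.8618
E(R_Varden) = R_f + β × MRP = 1.1471% + 2.8618 × 4.6429% = 14.43%

14.43%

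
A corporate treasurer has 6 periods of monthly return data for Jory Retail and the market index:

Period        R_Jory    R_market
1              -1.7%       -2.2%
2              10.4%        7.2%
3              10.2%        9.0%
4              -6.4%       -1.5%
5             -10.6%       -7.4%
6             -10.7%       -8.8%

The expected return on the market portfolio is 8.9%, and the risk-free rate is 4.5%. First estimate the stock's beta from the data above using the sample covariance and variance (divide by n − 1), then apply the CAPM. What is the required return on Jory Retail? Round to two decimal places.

Mean R_i = (-1.7 + 10.4 + 10.2 − 6.4 − 10.6 − 10.7) / 6 = -1.4667%
Mean R_m = (-2.2 + 7.2 + 9.0 − 1.5 − 7.4 − 8.8) / 6 = -0.6167%
Σ(R_i − R̄_i)(R_m − R̄_m) = 347.1933  ⇒  Cov = 347.1933 / 5 = 69.4387
Σ(R_m − R̄_m)² = 269.8483  ⇒  Var(R_m) = 269.8483 / 5 = 53.9697
β = Cov / Var(R_m) = 69.4387 / 53.9697 = 1.2866
MRP = 8.9% − 4.5% = 4.40%
E(R) = R_f + β × MRP = 4.5% + 1.2866 × 4.4% = 10.16%

10.16%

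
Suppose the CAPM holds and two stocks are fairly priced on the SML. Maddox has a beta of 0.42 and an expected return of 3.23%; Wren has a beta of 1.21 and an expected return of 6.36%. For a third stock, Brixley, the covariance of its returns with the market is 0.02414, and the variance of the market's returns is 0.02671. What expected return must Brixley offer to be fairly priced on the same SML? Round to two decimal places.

5.15%

MRP = (6.36% − 3.23%) / (1.21 − 0.42) = 3.9620%
R_f = 3.23% − 0.42 × 3.9620% = 1.5660%
β_Brixley = Cov / Var(R_m) = 0.02414 / 0.02671 = 0.9038
E(R_Brixley) = R_f + β × MRP = 1.5660% + 0.9038 × 3.9620% = 5.15%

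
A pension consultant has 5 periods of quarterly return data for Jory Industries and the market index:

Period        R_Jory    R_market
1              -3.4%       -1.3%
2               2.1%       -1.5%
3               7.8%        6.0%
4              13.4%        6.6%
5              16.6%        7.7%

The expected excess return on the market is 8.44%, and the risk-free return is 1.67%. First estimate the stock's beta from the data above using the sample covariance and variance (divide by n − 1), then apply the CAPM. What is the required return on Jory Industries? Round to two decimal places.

Mean R_i = (-3.4 + 2.1 + 7.8 + 13.4 + 16.6) / 5 = 7.3000%
Mean R_m = (-1.3 − 1.5 + 6.0 + 6.6 + 7.7) / 5 = 3.5000%
Σ(R_i − R̄_i)(R_m − R̄_m) = 136.5800  ⇒  Cov = 136.5800 / 4 = 34.1450
Σ(R_m − R̄_m)² = 81.5400  ⇒  Var(R_m) = 81.5400 / 4 = 20.3850
β = Cov / Var(R_m) = 34.1450 / 20.3850 = 1.6750
E(R) = R_f + β × MRP = 1.67% + 1.6750 × 8.44% = 15.81%

15.81%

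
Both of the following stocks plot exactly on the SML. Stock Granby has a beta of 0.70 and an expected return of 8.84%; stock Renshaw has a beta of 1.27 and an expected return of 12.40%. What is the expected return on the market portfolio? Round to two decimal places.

Both satisfy E(R) = R_f + β·MRP, so the slope of the SML is
MRP = (12.40% − 8.84%) / (1.27 − 0.70) = 3.56% / 0.57 = 6.2456%
R_f = E(R_Granby) − β_Granby·MRP = 8.84% − 0.70 × 6.2456% = 4.4681%
E(R_m) = R_f + MRP = 4.4681% + 6.2456% = 10.71%

10.71%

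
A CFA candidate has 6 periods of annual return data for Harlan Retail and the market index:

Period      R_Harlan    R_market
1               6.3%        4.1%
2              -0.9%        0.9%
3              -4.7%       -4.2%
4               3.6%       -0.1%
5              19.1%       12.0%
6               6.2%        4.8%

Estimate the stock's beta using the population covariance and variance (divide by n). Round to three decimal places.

1.435

Mean R_i = (6.3 − 0.9 − 4.7 + 3.6 + 19.1 + 6.2) / 6 = 4.9333%
Mean R_m = (4.1 + 0.9 − 4.2 − 0.1 + 12.0 + 4.8) / 6 = 2.9167%
Σ(R_i − R̄_i)(R_m − R̄_m) = 217.0267  ⇒  Cov = 217.0267 / 6 = 36.1711
Σ(R_m − R̄_m)² = 151.2683  ⇒  Var(R_m) = 151.2683 / 6 = 25.2114
β = Cov / Var(R_m) = 36.1711 / 25.2114 = 1.4347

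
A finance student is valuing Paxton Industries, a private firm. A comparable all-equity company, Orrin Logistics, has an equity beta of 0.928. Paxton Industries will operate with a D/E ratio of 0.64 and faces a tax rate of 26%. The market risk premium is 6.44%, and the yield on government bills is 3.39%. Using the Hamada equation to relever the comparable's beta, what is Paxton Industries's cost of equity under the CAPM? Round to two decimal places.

12.20%

β_L = β_U × [1 + (1 − t)(D/E)] = 0.928 × [1 + (1 − 0.26) × 0.64]
    = 0.928 × [1 + 0.74 × 0.64] = 0.928 × 1.4736 = 1.3675
E(R) = R_f + β_L × MRP = 3.39% + 1.3675 × 6.44% = 12.20%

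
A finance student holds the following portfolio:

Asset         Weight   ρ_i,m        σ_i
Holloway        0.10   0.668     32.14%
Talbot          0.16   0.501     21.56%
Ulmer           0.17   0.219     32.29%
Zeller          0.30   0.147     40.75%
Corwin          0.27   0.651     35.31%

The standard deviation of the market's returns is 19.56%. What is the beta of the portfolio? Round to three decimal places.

0.669

β_Holloway = 0.668 × 32.14% / 19.56% = 1.0976
β_Talbot = 0.501 × 21.56% / 19.56% = 0.5522
β_Ulmer = 0.219 × 32.29% / 19.56% = 0.3615
β_Zeller = 0.147 × 40.75% / 19.56% = 0.3063
β_Corwin = 0.651 × 35.31% / 19.56% = 1.1752
β_P = Σ w_i β_i = 0.10×1.0976 + 0.16×0.5522 + 0.17×0.3615 + 0.30×0.3063 + 0.27×1.1752 = 0.6688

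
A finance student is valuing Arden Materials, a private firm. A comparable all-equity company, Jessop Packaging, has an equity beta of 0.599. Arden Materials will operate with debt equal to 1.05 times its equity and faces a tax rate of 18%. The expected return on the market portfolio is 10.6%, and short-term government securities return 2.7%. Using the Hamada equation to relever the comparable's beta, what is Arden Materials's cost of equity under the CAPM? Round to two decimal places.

β_L = β_U × [1 + (1 − t)(D/E)] = 0.599 × [1 + (1 − 0.18) × 1.05]
    = 0.599 × [1 + 0.82 × 1.05] = 0.599 × 1.8610 = 1.1147
MRP = 10.6% − 2.7% = 7.90%
E(R) = R_f + β_L × MRP = 2.7% + 1.1147 × 7.9% = 11.51%

11.51%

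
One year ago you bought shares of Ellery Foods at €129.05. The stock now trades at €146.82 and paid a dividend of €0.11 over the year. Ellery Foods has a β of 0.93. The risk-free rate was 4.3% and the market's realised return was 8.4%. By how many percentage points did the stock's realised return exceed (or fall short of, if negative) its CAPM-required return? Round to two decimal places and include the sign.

Realised HPR = (P1 + D1 − P0) / P0 = (146.82 + 0.11 − 129.05) / 129.05 = 17.88 / 129.05 = 13.8551%
MRP = 8.4% − 4.3% = 4.10%
CAPM required = R_f + β·MRP = 4.3% + 0.93 × 4.1% = 8.1130%
α = realised − required = 13.8551% − 8.1130% = +5.74%

+5.74%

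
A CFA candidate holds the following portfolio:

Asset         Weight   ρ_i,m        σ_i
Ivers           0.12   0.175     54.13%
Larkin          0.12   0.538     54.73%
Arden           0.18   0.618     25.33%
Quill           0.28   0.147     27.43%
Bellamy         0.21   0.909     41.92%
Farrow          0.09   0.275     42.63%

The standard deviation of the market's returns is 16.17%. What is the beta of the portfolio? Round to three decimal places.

1.093

β_Ivers = 0.175 × 54.13% / 16.17% = 0.5858
β_Larkin = 0.538 × 54.73% / 16.17% = 1.8209
β_Arden = 0.618 × 25.33% / 16.17% = 0.9681
β_Quill = 0.147 × 27.43% / 16.17% = 0.2494
β_Bellamy = 0.909 × 41.92% / 16.17% = 2.3565
β_Farrow = 0.275 × 42.63% / 16.17% = 0.7250
β_P = Σ w_i β_i = 0.12×0.5858 + 0.12×1.8209 + 0.18×0.9681 + 0.28×0.2494 + 0.21×2.3565 + 0.09×0.7250 = 1.0930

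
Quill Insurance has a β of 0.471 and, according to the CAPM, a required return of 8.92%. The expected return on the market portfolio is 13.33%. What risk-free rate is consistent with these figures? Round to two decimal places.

E(R) = R_f + β(E(R_m) − R_f) = R_f(1 − β) + β·E(R_m)
8.92% = R_f × (1 − 0.471) + 0.471 × 13.33%
8.92% = R_f × 0.529 + 6.27843%
R_f = (8.92% − 6.27843%) / 0.529 = 4.99%

4.99%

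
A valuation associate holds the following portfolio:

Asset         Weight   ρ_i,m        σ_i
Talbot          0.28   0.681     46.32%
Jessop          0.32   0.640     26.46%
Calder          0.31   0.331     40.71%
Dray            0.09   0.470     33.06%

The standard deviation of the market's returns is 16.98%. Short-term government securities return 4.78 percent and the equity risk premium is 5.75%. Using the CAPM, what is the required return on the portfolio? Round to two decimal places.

11.49%

β_Talbot = 0.681 × 46.32% / 16.98% = 1.8577
β_Jessop = 0.640 × 26.46% / 16.98% = 0.9973
β_Calder = 0.331 × 40.71% / 16.98% = 0.7936
β_Dray = 0.470 × 33.06% / 16.98% = 0.9151
β_P = Σ w_i β_i = 0.28×1.8577 + 0.32×0.9973 + 0.31×0.7936 + 0.09×0.9151 = 1.1677
E(R_P) = R_f + β_P × MRP = 4.78% + 1.1677 × 5.75% = 11.49%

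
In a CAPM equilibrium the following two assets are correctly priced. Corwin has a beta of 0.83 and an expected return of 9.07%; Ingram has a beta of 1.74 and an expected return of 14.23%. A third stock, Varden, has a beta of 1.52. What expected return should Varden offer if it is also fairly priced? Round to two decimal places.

MRP (SML slope) = (14.23% − 9.07%) / (1.74 − 0.83) = 5.16% / 0.91 = 5.6703%
R_f (intercept) = 9.07% − 0.83 × 5.6703% = 4.3637%
E(R_Varden) = R_f + β × MRP = 4.3637% + 1.52 × 5.6703% = 12.98%

12.98%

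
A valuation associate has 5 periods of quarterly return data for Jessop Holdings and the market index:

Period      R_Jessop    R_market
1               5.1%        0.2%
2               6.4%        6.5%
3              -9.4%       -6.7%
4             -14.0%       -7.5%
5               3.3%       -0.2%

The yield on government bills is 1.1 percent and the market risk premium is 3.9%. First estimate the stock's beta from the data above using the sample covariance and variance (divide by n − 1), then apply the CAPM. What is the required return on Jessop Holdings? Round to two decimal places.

6.93%

Mean R_i = (5.1 + 6.4 − 9.4 − 14.0 + 3.3) / 5 = -1.7200%
Mean R_m = (0.2 + 6.5 − 6.7 − 7.5 − 0.2) / 5 = -1.5400%
Σ(R_i − R̄_i)(R_m − R̄_m) = 196.6960  ⇒  Cov = 196.6960 / 4 = 49.1740
Σ(R_m − R̄_m)² = 131.6120  ⇒  Var(R_m) = 131.6120 / 4 = 32.9030
β = Cov / Var(R_m) = 49.1740 / 32.9030 = 1.4945
E(R) = R_f + β × MRP = 1.1% + 1.4945 × 3.9% = 6.93%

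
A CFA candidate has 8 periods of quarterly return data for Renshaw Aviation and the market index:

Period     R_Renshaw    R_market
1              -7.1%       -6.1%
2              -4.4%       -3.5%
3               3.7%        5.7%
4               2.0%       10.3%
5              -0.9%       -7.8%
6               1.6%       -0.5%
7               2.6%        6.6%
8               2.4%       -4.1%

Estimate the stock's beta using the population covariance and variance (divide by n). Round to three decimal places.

0.368

Mean R_i = (-7.1 − 4.4 + 3.7 + 2.0 − 0.9 + 1.6 + 2.6 + 2.4) / 8 = -0.0125%
Mean R_m = (-6.1 − 3.5 + 5.7 + 10.3 − 7.8 − 0.5 + 6.6 − 4.1) / 8 = 0.0750%
Σ(R_i − R̄_i)(R_m − R̄_m) = 113.9475  ⇒  Cov = 113.9475 / 8 = 14.2434
Σ(R_m − R̄_m)² = 309.4550  ⇒  Var(R_m) = 309.4550 / 8 = 38.6819
β = Cov / Var(R_m) = 14.2434 / 38.6819 = 0.3682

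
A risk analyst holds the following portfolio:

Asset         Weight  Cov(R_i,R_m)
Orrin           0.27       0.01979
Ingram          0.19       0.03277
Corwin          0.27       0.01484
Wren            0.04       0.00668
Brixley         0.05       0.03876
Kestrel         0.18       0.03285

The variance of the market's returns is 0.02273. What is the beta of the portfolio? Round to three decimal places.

β_Orrin = 0.01979 / 0.02273 = 0.8707
β_Ingram = 0.03277 / 0.02273 = 1.4417
β_Corwin = 0.01484 / 0.02273 = 0.6529
β_Wren = 0.00668 / 0.02273 = 0.2939
β_Brixley = 0.03876 / 0.02273 = 1.7052
β_Kestrel = 0.03285 / 0.02273 = 1.4452
β_P = Σ w_i β_i = 0.27×0.8707 + 0.19×1.4417 + 0.27×0.6529 + 0.04×0.2939 + 0.05×1.7052 + 0.18×1.4452 = 1.0424

1.042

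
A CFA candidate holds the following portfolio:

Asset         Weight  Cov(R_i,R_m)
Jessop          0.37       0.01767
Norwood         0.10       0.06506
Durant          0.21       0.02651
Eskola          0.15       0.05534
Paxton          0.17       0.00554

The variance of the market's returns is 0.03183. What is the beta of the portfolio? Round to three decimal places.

β_Jessop = 0.01767 / 0.03183 = 0.5551
β_Norwood = 0.06506 / 0.03183 = 2.0440
β_Durant = 0.02651 / 0.03183 = 0.8329
β_Eskola = 0.05534 / 0.03183 = 1.7386
β_Paxton = 0.00554 / 0.03183 = 0.1740
β_P = Σ w_i β_i = 0.37×0.5551 + 0.10×2.0440 + 0.21×0.8329 + 0.15×1.7386 + 0.17×0.1740 = 0.8751

0.875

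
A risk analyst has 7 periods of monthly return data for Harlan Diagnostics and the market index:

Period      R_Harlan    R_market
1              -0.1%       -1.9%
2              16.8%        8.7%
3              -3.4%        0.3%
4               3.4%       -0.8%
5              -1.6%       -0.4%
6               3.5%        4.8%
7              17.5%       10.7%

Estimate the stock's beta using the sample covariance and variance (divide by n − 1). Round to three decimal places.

Mean R_i = (-0.1 + 16.8 − 3.4 + 3.4 − 1.6 + 3.5 + 17.5) / 7 = 5.1571%
Mean R_m = (-1.9 + 8.7 + 0.3 − 0.8 − 0.4 + 4.8 + 10.7) / 7 = 3.0571%
Σ(R_i − R̄_i)(R_m − R̄_m) = 236.9371  ⇒  Cov = 236.9371 / 6 = 39.4895
Σ(R_m − R̄_m)² = 152.2971  ⇒  Var(R_m) = 152.2971 / 6 = 25.3829
β = Cov / Var(R_m) = 39.4895 / 25.3829 = 1.5558

1.556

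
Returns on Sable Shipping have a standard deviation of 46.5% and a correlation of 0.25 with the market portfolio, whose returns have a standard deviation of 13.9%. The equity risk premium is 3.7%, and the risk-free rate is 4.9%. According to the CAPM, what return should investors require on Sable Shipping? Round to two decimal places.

β = ρ × σ_i / σ_m = 0.25 × 46.5% / 13.9% = 0.8363
E(R) = 4.9% + 0.8363 × 3.7% = 7.99%

7.99%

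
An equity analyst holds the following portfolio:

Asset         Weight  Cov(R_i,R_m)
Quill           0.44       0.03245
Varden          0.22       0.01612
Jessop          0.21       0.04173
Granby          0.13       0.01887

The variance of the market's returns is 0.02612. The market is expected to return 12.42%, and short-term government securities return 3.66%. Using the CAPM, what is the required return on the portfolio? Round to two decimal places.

13.40%

β_Quill = 0.03245 / 0.02612 = 1.2423
β_Varden = 0.01612 / 0.02612 = 0.6172
β_Jessop = 0.04173 / 0.02612 = 1.5976
β_Granby = 0.01887 / 0.02612 = 0.7224
β_P = Σ w_i β_i = 0.44×1.2423 + 0.22×0.6172 + 0.21×1.5976 + 0.13×0.7224 = 1.1118
MRP = 12.42% − 3.66% = 8.76%
E(R_P) = R_f + β_P × MRP = 3.66% + 1.1118 × 8.76% = 13.40%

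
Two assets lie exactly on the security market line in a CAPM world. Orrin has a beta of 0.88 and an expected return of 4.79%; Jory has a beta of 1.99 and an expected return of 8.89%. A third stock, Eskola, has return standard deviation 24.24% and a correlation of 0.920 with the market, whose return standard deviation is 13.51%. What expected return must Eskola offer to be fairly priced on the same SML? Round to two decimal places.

MRP = (8.89% − 4.79%) / (1.99 − 0.88) = 3.6937%
R_f = 4.79% − 0.88 × 3.6937% = 1.5395%
β_Eskola = ρ·σ_i/σ_m = 0.920 × 24.24 / 13.51 = 1.6507
E(R_Eskola) = R_f + β × MRP = 1.5395% + 1.6507 × 3.6937% = 7.64%

7.64%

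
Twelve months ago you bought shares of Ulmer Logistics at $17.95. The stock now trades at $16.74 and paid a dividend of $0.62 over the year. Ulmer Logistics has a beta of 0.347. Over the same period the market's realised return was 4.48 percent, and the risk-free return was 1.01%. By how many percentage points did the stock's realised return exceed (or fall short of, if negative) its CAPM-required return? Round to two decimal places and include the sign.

Realised HPR = (P1 + D1 − P0) / P0 = (16.74 + 0.62 − 17.95) / 17.95 = -0.59 / 17.95 = -3.2869%
MRP = 4.48% − 1.01% = 3.47%
CAPM required = R_f + β·MRP = 1.01% + 0.347 × 3.47% = 2.21409%
α = realised − required = -3.2869% − 2.21409% = -5.50%

-5.50%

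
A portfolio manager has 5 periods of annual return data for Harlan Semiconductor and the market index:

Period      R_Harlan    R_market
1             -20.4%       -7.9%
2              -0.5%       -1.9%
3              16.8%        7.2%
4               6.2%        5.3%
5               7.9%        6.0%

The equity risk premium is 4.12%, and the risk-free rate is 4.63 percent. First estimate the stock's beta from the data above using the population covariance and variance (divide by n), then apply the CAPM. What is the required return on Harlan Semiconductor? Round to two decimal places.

Mean R_i = (-20.4 − 0.5 + 16.8 + 6.2 + 7.9) / 5 = 2.0000%
Mean R_m = (-7.9 − 1.9 + 7.2 + 5.3 + 6.0) / 5 = 1.7400%
Σ(R_i − R̄_i)(R_m − R̄_m) = 345.9300  ⇒  Cov = 345.9300 / 5 = 69.1860
Σ(R_m − R̄_m)² = 166.8120  ⇒  Var(R_m) = 166.8120 / 5 = 33.3624
β = Cov / Var(R_m) = 69.1860 / 33.3624 = 2.0738
E(R) = R_f + β × MRP = 4.63% + 2.0738 × 4.12% = 13.17%

13.17%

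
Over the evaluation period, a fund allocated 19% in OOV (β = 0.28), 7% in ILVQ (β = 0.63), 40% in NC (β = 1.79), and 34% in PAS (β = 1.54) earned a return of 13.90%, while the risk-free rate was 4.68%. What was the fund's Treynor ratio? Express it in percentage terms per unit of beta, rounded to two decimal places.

β_P = 0.19×0.28 + 0.07×0.63 + 0.40×1.79 + 0.34×1.54 = 1.3369
Treynor = (R_P − R_f) / β_P = (13.90% − 4.68%) / 1.3369 = 9.22% / 1.3369 = 6.90%

6.90%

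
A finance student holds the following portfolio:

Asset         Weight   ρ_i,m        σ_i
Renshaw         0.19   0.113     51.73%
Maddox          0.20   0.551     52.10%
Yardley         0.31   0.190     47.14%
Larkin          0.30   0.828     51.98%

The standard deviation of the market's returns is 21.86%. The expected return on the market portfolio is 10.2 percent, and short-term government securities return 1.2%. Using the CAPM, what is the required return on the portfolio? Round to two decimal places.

10.48%

β_Renshaw = 0.113 × 51.73% / 21.86% = 0.2674
β_Maddox = 0.551 × 52.10% / 21.86% = 1.3132
β_Yardley = 0.190 × 47.14% / 21.86% = 0.4097
β_Larkin = 0.828 × 51.98% / 21.86% = 1.9689
β_P = Σ w_i β_i = 0.19×0.2674 + 0.20×1.3132 + 0.31×0.4097 + 0.30×1.9689 = 1.0311
MRP = 10.2% − 1.2% = 9.00%
E(R_P) = R_f + β_P × MRP = 1.2% + 1.0311 × 9.0% = 10.48%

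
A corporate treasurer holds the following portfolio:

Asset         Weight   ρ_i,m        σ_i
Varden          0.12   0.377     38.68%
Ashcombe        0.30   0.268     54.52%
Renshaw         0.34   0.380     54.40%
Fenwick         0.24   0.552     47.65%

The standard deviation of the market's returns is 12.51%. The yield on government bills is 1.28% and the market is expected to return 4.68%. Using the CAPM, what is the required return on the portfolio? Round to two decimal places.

6.57%

β_Varden = 0.377 × 38.68% / 12.51% = 1.1657
β_Ashcombe = 0.268 × 54.52% / 12.51% = 1.1680
β_Renshaw = 0.380 × 54.40% / 12.51% = 1.6524
β_Fenwick = 0.552 × 47.65% / 12.51% = 2.1025
β_P = Σ w_i β_i = 0.12×1.1657 + 0.30×1.1680 + 0.34×1.6524 + 0.24×2.1025 = 1.5567
MRP = 4.68% − 1.28% = 3.40%
E(R_P) = R_f + β_P × MRP = 1.28% + 1.5567 × 3.40% = 6.57%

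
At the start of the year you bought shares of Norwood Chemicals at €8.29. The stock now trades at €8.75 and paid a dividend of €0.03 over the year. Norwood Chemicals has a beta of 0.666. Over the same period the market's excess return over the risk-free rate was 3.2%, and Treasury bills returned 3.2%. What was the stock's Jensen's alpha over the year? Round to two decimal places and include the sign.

+0.58%

Realised HPR = (P1 + D1 − P0) / P0 = (8.75 + 0.03 − 8.29) / 8.29 = 0.49 / 8.29 = 5.9107%
CAPM required = R_f + β·MRP = 3.2% + 0.666 × 3.2% = 5.3312%
α = realised − required = 5.9107% − 5.3312% = +0.58%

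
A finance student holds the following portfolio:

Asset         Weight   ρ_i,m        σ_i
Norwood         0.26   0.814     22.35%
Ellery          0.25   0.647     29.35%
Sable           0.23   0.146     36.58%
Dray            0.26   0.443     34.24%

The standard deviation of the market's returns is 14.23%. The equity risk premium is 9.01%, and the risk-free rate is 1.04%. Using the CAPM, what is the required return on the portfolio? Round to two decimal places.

10.32%

β_Norwood = 0.814 × 22.35% / 14.23% = 1.2785
β_Ellery = 0.647 × 29.35% / 14.23% = 1.3345
β_Sable = 0.146 × 36.58% / 14.23% = 0.3753
β_Dray = 0.443 × 34.24% / 14.23% = 1.0659
β_P = Σ w_i β_i = 0.26×1.2785 + 0.25×1.3345 + 0.23×0.3753 + 0.26×1.0659 = 1.0295
E(R_P) = R_f + β_P × MRP = 1.04% + 1.0295 × 9.01% = 10.32%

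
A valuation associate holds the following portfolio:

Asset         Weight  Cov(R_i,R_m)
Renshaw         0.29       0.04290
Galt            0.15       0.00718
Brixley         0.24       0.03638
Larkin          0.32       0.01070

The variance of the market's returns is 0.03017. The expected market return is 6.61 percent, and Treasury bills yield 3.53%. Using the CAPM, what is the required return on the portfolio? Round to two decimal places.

6.15%

β_Renshaw = 0.04290 / 0.03017 = 1.4219
β_Galt = 0.00718 / 0.03017 = 0.2380
β_Brixley = 0.03638 / 0.03017 = 1.2058
β_Larkin = 0.01070 / 0.03017 = 0.3547
β_P = Σ w_i β_i = 0.29×1.4219 + 0.15×0.2380 + 0.24×1.2058 + 0.32×0.3547 = 0.8509
MRP = 6.61% − 3.53% = 3.08%
E(R_P) = R_f + β_P × MRP = 3.53% + 0.8509 × 3.08% = 6.15%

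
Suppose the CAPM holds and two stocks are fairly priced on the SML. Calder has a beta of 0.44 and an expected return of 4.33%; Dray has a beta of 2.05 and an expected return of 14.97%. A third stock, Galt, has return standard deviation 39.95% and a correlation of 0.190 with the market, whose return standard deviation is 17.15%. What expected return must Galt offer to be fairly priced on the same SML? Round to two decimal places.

MRP = (14.97% − 4.33%) / (2.05 − 0.44) = 6.6087%
R_f = 4.33% − 0.44 × 6.6087% = 1.4222%
β_Galt = ρ·σ_i/σ_m = 0.190 × 39.95 / 17.15 = 0.4426
E(R_Galt) = R_f + β × MRP = 1.4222% + 0.4426 × 6.6087% = 4.35%

4.35%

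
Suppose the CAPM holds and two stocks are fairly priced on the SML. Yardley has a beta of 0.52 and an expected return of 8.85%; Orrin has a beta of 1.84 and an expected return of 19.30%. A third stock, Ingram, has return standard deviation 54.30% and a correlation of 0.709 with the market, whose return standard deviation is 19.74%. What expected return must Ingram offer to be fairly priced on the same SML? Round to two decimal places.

MRP = (19.30% − 8.85%) / (1.84 − 0.52) = 7.9167%
R_f = 8.85% − 0.52 × 7.9167% = 4.7333%
β_Ingram = ρ·σ_i/σ_m = 0.709 × 54.30 / 19.74 = 1.9503
E(R_Ingram) = R_f + β × MRP = 4.7333% + 1.9503 × 7.9167% = 20.17%

20.17%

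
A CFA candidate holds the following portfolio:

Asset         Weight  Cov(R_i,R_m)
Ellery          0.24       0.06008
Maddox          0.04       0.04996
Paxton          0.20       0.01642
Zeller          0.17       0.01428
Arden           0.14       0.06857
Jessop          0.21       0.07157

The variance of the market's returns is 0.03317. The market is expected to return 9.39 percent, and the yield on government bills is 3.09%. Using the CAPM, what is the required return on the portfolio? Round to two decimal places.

β_Ellery = 0.06008 / 0.03317 = 1.8113
β_Maddox = 0.04996 / 0.03317 = 1.5062
β_Paxton = 0.01642 / 0.03317 = 0.4950
β_Zeller = 0.01428 / 0.03317 = 0.4305
β_Arden = 0.06857 / 0.03317 = 2.0672
β_Jessop = 0.07157 / 0.03317 = 2.1577
β_P = Σ w_i β_i = 0.24×1.8113 + 0.04×1.5062 + 0.20×0.4950 + 0.17×0.4305 + 0.14×2.0672 + 0.21×2.1577 = 1.4097
MRP = 9.39% − 3.09% = 6.30%
E(R_P) = R_f + β_P × MRP = 3.09% + 1.4097 × 6.30% = 11.97%

11.97%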